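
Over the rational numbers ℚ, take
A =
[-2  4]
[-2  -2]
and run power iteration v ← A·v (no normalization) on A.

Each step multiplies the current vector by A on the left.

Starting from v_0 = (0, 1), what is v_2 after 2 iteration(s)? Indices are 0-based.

v_2 = (-16, -4)

v_0 = (0, 1).
v_1 = A·v_0 = (4, -2).
v_2 = A·v_1 = (-16, -4).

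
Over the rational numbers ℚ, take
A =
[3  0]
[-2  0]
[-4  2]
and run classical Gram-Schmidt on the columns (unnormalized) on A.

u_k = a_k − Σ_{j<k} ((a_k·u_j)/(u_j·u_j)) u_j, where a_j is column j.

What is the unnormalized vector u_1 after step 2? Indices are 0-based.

u_1 = (24/29, -16/29, 26/29)

Step 1: u_0 = a_0 = (3, -2, -4).
Step 2: u_1 = a_1 − (-8/29)·u_0 = (24/29, -16/29, 26/29).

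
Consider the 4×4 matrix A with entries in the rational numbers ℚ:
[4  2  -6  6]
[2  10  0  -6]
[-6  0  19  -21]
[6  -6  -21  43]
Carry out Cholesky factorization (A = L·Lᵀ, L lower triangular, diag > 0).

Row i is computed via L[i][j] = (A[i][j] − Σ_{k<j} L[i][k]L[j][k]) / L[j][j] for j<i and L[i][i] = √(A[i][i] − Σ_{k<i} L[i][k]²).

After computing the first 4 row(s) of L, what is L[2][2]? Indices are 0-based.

Step 1: L[0][0] = √(4) = 2.
  L[1][0] = (2) / L[0][0] = 1.
Step 2: L[1][1] = √(9) = 3.
  L[2][0] = (-6) / L[0][0] = -3.
  L[2][1] = (3) / L[1][1] = 1.
Step 3: L[2][2] = √(9) = 3.
  L[3][0] = (6) / L[0][0] = 3.
  L[3][1] = (-9) / L[1][1] = -3.
  L[3][2] = (-9) / L[2][2] = -3.
Step 4: L[3][3] = √(16) = 4.

L[2][2] = 3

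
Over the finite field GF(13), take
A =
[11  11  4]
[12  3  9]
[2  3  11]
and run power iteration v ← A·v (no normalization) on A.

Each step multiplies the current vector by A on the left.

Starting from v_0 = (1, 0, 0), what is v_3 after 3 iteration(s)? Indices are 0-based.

v_0 = (1, 0, 0).
v_1 = A·v_0 = (11, 12, 2).
v_2 = A·v_1 = (1, 4, 2).
v_3 = A·v_2 = (11, 3, 10).

v_3 = (11, 3, 10)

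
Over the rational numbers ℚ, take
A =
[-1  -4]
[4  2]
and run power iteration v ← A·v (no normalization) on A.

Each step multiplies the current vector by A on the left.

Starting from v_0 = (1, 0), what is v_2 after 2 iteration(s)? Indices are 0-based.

v_0 = (1, 0).
v_1 = A·v_0 = (-1, 4).
v_2 = A·v_1 = (-15, 4).

v_2 = (-15, 4)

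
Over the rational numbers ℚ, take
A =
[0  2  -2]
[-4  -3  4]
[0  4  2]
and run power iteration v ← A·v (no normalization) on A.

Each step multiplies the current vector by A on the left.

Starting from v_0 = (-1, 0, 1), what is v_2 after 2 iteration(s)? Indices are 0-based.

v_2 = (12, -8, 36)

v_0 = (-1, 0, 1).
v_1 = A·v_0 = (-2, 8, 2).
v_2 = A·v_1 = (12, -8, 36).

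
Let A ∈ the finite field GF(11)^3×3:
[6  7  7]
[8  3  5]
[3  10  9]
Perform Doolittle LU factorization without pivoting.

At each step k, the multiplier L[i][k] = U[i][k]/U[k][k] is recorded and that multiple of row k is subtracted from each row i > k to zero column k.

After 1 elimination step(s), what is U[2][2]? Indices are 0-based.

U[2][2] = 0

[col 0] pivot 6
  R1 -= 5*R0 → (0, 1, 3)  (L[1][0] := 5)
  R2 -= 6*R0 → (0, 1, 0)  (L[2][0] := 6)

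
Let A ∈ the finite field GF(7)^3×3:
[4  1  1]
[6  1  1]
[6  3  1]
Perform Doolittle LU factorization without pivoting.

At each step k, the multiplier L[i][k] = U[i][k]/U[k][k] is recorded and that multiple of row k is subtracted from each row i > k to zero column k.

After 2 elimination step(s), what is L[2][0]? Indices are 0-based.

L[2][0] = 5

k=0: U[0][0]=4
  eliminate (1,0): mult=5, new row 1: (0, 3, 3); set L[1][0]=5
  eliminate (2,0): mult=5, new row 2: (0, 5, 3); set L[2][0]=5
k=1: U[1][1]=3
  eliminate (2,1): mult=4, new row 2: (0, 0, 5); set L[2][1]=4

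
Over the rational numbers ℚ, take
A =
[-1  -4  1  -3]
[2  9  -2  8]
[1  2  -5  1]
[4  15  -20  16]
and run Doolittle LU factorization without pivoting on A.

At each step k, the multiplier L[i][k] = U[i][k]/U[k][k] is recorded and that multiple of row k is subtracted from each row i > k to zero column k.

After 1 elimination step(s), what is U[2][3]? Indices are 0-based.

k=0: U[0][0]=-1
  eliminate (1,0): mult=-2, new row 1: (0, 1, 0, 2); set L[1][0]=-2
  eliminate (2,0): mult=-1, new row 2: (0, -2, -4, -2); set L[2][0]=-1
  eliminate (3,0): mult=-4, new row 3: (0, -1, -16, 4); set L[3][0]=-4

U[2][3] = -2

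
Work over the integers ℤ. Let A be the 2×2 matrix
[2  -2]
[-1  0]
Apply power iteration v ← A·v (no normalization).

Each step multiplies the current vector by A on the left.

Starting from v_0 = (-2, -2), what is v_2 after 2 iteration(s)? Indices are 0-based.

v_2 = (-4, 0)

v_0 = (-2, -2).
v_1 = A·v_0 = (0, 2).
v_2 = A·v_1 = (-4, 0).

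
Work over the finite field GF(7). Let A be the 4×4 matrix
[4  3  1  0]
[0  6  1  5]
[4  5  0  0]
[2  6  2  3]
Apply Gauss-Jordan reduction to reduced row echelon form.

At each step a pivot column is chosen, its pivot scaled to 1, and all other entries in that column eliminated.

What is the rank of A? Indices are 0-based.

pivot(0,0)=4: scale R0 → (1, 6, 2, 0)
  clear (2,0): R2 −= (4)R0 → (0, 2, 6, 0)
  clear (3,0): R3 −= (2)R0 → (0, 1, 5, 3)
pivot(1,1)=6: scale R1 → (0, 1, 6, 2)
  clear (0,1): R0 −= (6)R1 → (1, 0, 1, 2)
  clear (2,1): R2 −= (2)R1 → (0, 0, 1, 3)
  clear (3,1): R3 −= (1)R1 → (0, 0, 6, 1)
pivot(2,2)=1: scale R2 → (0, 0, 1, 3)
  clear (0,2): R0 −= (1)R2 → (1, 0, 0, 6)
  clear (1,2): R1 −= (6)R2 → (0, 1, 0, 5)
  clear (3,2): R3 −= (6)R2 → (0, 0, 0, 4)
pivot(3,3)=4: scale R3 → (0, 0, 0, 1)
  clear (0,3): R0 −= (6)R3 → (1, 0, 0, 0)
  clear (1,3): R1 −= (5)R3 → (0, 1, 0, 0)
  clear (2,3): R2 −= (3)R3 → (0, 0, 1, 0)

rank = 4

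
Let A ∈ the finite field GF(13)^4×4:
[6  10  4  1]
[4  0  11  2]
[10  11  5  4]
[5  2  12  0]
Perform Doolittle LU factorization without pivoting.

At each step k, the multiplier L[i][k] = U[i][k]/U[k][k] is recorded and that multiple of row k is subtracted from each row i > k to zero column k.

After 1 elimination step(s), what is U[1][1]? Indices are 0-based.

Step 1: pivot at (0,0) is 6.
  row1 ← row1 − (5)·row0  ⇒  L[1][0]=5, U row1=(0, 2, 4, 10)
  row2 ← row2 − (6)·row0  ⇒  L[2][0]=6, U row2=(0, 3, 7, 11)
  row3 ← row3 − (3)·row0  ⇒  L[3][0]=3, U row3=(0, 11, 0, 10)

U[1][1] = 2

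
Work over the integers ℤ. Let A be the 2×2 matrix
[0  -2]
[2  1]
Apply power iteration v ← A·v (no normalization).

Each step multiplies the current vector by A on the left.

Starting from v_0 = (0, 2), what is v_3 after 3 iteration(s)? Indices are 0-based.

v_3 = (12, -14)

v_0 = (0, 2).
v_1 = A·v_0 = (-4, 2).
v_2 = A·v_1 = (-4, -6).
v_3 = A·v_2 = (12, -14).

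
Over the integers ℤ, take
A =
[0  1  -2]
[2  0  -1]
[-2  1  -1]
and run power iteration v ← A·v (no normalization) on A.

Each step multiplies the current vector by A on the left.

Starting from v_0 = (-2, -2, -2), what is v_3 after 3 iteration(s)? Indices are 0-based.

v_0 = (-2, -2, -2).
v_1 = A·v_0 = (2, -2, 4).
v_2 = A·v_1 = (-10, 0, -10).
v_3 = A·v_2 = (20, -10, 30).

v_3 = (20, -10, 30)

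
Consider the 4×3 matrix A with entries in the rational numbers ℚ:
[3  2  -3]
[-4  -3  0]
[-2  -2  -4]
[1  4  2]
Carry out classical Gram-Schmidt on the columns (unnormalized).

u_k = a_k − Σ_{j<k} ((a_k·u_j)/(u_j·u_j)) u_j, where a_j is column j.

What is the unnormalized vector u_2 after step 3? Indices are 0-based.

Step 1: u_0 = a_0 = (3, -4, -2, 1).
Step 2: u_1 = a_1 − (13/15)·u_0 = (-3/5, 7/15, -4/15, 47/15).
Step 3: u_2 = a_2 − (1/30)·u_0 − (137/157)·u_1 = (-809/314, -43/157, -581/157, -241/314).

u_2 = (-809/314, -43/157, -581/157, -241/314)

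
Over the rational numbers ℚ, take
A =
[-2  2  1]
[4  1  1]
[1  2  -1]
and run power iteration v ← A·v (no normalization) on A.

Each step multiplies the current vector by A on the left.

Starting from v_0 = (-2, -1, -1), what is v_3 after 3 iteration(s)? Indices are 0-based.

v_0 = (-2, -1, -1).
v_1 = A·v_0 = (1, -10, -3).
v_2 = A·v_1 = (-25, -9, -16).
v_3 = A·v_2 = (16, -125, -27).

v_3 = (16, -125, -27)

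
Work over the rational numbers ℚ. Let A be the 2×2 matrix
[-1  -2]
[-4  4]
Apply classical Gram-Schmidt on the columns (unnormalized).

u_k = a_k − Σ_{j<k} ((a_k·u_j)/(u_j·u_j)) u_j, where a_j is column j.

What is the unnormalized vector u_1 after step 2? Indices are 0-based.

u_1 = (-48/17, 12/17)

Step 1: u_0 = a_0 = (-1, -4).
Step 2: u_1 = a_1 − (-14/17)·u_0 = (-48/17, 12/17).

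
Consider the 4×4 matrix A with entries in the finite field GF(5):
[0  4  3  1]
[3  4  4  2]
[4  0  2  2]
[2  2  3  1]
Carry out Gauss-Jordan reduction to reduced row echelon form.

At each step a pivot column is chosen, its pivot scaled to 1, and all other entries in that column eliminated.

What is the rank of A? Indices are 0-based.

rank = 4

[1] R0 <-> R1
[1] R0 /= 3  ⇒  (1, 3, 3, 4)
     R2 -= 4·R0  ⇒  (0, 3, 0, 1)
     R3 -= 2·R0  ⇒  (0, 1, 2, 3)
[2] R1 /= 4  ⇒  (0, 1, 2, 4)
     R0 -= 3·R1  ⇒  (1, 0, 2, 2)
     R2 -= 3·R1  ⇒  (0, 0, 4, 4)
     R3 -= 1·R1  ⇒  (0, 0, 0, 4)
[3] R2 /= 4  ⇒  (0, 0, 1, 1)
     R0 -= 2·R2  ⇒  (1, 0, 0, 0)
     R1 -= 2·R2  ⇒  (0, 1, 0, 2)
[4] R3 /= 4  ⇒  (0, 0, 0, 1)
     R1 -= 2·R3  ⇒  (0, 1, 0, 0)
     R2 -= 1·R3  ⇒  (0, 0, 1, 0)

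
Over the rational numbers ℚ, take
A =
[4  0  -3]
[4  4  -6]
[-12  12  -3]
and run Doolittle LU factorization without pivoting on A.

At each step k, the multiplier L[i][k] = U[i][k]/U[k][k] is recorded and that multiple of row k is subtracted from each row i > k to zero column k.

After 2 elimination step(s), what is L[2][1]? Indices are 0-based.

k=0: U[0][0]=4
  eliminate (1,0): mult=1, new row 1: (0, 4, -3); set L[1][0]=1
  eliminate (2,0): mult=-3, new row 2: (0, 12, -12); set L[2][0]=-3
k=1: U[1][1]=4
  eliminate (2,1): mult=3, new row 2: (0, 0, -3); set L[2][1]=3

L[2][1] = 3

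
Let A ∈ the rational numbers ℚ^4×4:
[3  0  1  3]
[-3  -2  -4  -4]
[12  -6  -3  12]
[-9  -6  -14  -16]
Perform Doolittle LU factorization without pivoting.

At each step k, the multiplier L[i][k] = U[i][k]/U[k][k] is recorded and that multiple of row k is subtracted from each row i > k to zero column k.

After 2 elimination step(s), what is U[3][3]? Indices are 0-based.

U[3][3] = -4

k=0: U[0][0]=3
  eliminate (1,0): mult=-1, new row 1: (0, -2, -3, -1); set L[1][0]=-1
  eliminate (2,0): mult=4, new row 2: (0, -6, -7, 0); set L[2][0]=4
  eliminate (3,0): mult=-3, new row 3: (0, -6, -11, -7); set L[3][0]=-3
k=1: U[1][1]=-2
  eliminate (2,1): mult=3, new row 2: (0, 0, 2, 3); set L[2][1]=3
  eliminate (3,1): mult=3, new row 3: (0, 0, -2, -4); set L[3][1]=3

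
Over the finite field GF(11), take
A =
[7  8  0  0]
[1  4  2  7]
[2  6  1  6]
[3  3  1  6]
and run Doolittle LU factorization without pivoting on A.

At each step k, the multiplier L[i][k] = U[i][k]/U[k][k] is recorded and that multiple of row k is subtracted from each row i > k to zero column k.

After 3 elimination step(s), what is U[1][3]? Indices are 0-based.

[col 0] pivot 7
  R1 -= 8*R0 → (0, 6, 2, 7)  (L[1][0] := 8)
  R2 -= 5*R0 → (0, 10, 1, 6)  (L[2][0] := 5)
  R3 -= 2*R0 → (0, 9, 1, 6)  (L[3][0] := 2)
[col 1] pivot 6
  R2 -= 9*R1 → (0, 0, 5, 9)  (L[2][1] := 9)
  R3 -= 7*R1 → (0, 0, 9, 1)  (L[3][1] := 7)
[col 2] pivot 5
  R3 -= 4*R2 → (0, 0, 0, 9)  (L[3][2] := 4)

U[1][3] = 7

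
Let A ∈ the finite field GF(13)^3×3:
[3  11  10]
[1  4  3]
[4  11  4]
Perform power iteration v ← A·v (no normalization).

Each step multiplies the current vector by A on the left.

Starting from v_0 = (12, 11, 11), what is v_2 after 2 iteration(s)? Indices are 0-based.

v_0 = (12, 11, 11).
v_1 = A·v_0 = (7, 11, 5).
v_2 = A·v_1 = (10, 1, 0).

v_2 = (10, 1, 0)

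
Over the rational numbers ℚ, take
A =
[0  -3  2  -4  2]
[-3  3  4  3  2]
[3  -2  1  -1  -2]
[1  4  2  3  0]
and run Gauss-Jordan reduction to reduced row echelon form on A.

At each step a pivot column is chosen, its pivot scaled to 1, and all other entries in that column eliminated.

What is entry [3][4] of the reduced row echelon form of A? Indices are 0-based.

[1] R0 <-> R1
[1] R0 /= -3  ⇒  (1, -1, -4/3, -1, -2/3)
     R2 -= 3·R0  ⇒  (0, 1, 5, 2, 0)
     R3 -= 1·R0  ⇒  (0, 5, 10/3, 4, 2/3)
[2] R1 /= -3  ⇒  (0, 1, -2/3, 4/3, -2/3)
     R0 -= -1·R1  ⇒  (1, 0, -2, 1/3, -4/3)
     R2 -= 1·R1  ⇒  (0, 0, 17/3, 2/3, 2/3)
     R3 -= 5·R1  ⇒  (0, 0, 20/3, -8/3, 4)
[3] R2 /= 17/3  ⇒  (0, 0, 1, 2/17, 2/17)
     R0 -= -2·R2  ⇒  (1, 0, 0, 29/51, -56/51)
     R1 -= -2/3·R2  ⇒  (0, 1, 0, 24/17, -10/17)
     R3 -= 20/3·R2  ⇒  (0, 0, 0, -176/51, 164/51)
[4] R3 /= -176/51  ⇒  (0, 0, 0, 1, -41/44)
     R0 -= 29/51·R3  ⇒  (1, 0, 0, 0, -25/44)
     R1 -= 24/17·R3  ⇒  (0, 1, 0, 0, 8/11)
     R2 -= 2/17·R3  ⇒  (0, 0, 1, 0, 5/22)

M[3][4] = -41/44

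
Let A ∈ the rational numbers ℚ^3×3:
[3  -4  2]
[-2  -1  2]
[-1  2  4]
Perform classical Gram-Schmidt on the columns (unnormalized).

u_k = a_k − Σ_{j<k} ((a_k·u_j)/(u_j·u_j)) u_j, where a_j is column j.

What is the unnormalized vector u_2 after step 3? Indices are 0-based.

Step 1: u_0 = a_0 = (3, -2, -1).
Step 2: u_1 = a_1 − (-6/7)·u_0 = (-10/7, -19/7, 8/7).
Step 3: u_2 = a_2 − (-1/7)·u_0 − (-26/75)·u_1 = (29/15, 58/75, 319/75).

u_2 = (29/15, 58/75, 319/75)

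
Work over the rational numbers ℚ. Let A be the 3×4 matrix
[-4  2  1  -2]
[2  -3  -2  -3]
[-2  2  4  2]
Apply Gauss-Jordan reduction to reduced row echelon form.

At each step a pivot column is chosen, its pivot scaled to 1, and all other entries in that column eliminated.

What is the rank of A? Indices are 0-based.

pivot(0,0)=-4: scale R0 → (1, -1/2, -1/4, 1/2)
  clear (1,0): R1 −= (2)R0 → (0, -2, -3/2, -4)
  clear (2,0): R2 −= (-2)R0 → (0, 1, 7/2, 3)
pivot(1,1)=-2: scale R1 → (0, 1, 3/4, 2)
  clear (0,1): R0 −= (-1/2)R1 → (1, 0, 1/8, 3/2)
  clear (2,1): R2 −= (1)R1 → (0, 0, 11/4, 1)
pivot(2,2)=11/4: scale R2 → (0, 0, 1, 4/11)
  clear (0,2): R0 −= (1/8)R2 → (1, 0, 0, 16/11)
  clear (1,2): R1 −= (3/4)R2 → (0, 1, 0, 19/11)

rank = 3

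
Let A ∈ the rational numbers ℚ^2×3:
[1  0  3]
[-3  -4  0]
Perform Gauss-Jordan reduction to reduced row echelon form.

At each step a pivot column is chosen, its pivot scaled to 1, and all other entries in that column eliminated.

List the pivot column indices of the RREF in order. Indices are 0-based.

pivot columns: 0, 1

[1] R0 /= 1  ⇒  (1, 0, 3)
     R1 -= -3·R0  ⇒  (0, -4, 9)
[2] R1 /= -4  ⇒  (0, 1, -9/4)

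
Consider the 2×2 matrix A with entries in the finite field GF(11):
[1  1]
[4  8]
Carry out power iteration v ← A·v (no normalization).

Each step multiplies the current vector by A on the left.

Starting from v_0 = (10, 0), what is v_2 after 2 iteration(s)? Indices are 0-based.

v_0 = (10, 0).
v_1 = A·v_0 = (10, 7).
v_2 = A·v_1 = (6, 8).

v_2 = (6, 8)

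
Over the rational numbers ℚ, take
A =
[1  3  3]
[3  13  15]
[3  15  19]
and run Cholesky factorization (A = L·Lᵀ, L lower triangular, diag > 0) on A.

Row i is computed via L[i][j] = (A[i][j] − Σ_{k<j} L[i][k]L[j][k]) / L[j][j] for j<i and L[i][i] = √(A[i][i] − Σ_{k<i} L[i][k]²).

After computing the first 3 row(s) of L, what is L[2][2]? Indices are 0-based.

Step 1: L[0][0] = √(1) = 1.
  L[1][0] = (3) / L[0][0] = 3.
Step 2: L[1][1] = √(4) = 2.
  L[2][0] = (3) / L[0][0] = 3.
  L[2][1] = (6) / L[1][1] = 3.
Step 3: L[2][2] = √(1) = 1.

L[2][2] = 1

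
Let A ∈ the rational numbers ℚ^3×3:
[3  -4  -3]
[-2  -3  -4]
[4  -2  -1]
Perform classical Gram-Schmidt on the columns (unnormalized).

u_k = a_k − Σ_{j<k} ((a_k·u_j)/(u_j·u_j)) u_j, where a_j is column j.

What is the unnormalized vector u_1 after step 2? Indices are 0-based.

u_1 = (-74/29, -115/29, -2/29)

Step 1: u_0 = a_0 = (3, -2, 4).
Step 2: u_1 = a_1 − (-14/29)·u_0 = (-74/29, -115/29, -2/29).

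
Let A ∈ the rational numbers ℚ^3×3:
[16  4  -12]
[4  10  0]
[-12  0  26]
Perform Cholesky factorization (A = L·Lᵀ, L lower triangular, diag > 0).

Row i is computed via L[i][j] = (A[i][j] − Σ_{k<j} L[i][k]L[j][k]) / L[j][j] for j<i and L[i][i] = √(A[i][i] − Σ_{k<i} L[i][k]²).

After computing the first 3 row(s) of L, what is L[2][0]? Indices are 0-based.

L[2][0] = -3

Step 1: L[0][0] = √(16) = 4.
  L[1][0] = (4) / L[0][0] = 1.
Step 2: L[1][1] = √(9) = 3.
  L[2][0] = (-12) / L[0][0] = -3.
  L[2][1] = (3) / L[1][1] = 1.
Step 3: L[2][2] = √(16) = 4.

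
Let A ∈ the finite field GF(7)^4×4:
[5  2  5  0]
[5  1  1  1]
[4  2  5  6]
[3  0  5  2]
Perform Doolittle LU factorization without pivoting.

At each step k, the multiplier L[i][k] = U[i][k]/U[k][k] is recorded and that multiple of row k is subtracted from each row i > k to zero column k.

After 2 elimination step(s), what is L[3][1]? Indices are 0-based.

L[3][1] = 4

k=0: U[0][0]=5
  eliminate (1,0): mult=1, new row 1: (0, 6, 3, 1); set L[1][0]=1
  eliminate (2,0): mult=5, new row 2: (0, 6, 1, 6); set L[2][0]=5
  eliminate (3,0): mult=2, new row 3: (0, 3, 2, 2); set L[3][0]=2
k=1: U[1][1]=6
  eliminate (2,1): mult=1, new row 2: (0, 0, 5, 5); set L[2][1]=1
  eliminate (3,1): mult=4, new row 3: (0, 0, 4, 5); set L[3][1]=4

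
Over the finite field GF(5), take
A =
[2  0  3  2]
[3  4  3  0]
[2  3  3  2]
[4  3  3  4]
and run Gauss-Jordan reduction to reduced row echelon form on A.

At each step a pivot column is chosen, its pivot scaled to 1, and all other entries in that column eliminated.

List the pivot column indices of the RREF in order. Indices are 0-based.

pivot columns: 0, 1, 2, 3

[1] R0 /= 2  ⇒  (1, 0, 4, 1)
     R1 -= 3·R0  ⇒  (0, 4, 1, 2)
     R2 -= 2·R0  ⇒  (0, 3, 0, 0)
     R3 -= 4·R0  ⇒  (0, 3, 2, 0)
[2] R1 /= 4  ⇒  (0, 1, 4, 3)
     R2 -= 3·R1  ⇒  (0, 0, 3, 1)
     R3 -= 3·R1  ⇒  (0, 0, 0, 1)
[3] R2 /= 3  ⇒  (0, 0, 1, 2)
     R0 -= 4·R2  ⇒  (1, 0, 0, 3)
     R1 -= 4·R2  ⇒  (0, 1, 0, 0)
[4] R3 /= 1  ⇒  (0, 0, 0, 1)
     R0 -= 3·R3  ⇒  (1, 0, 0, 0)
     R2 -= 2·R3  ⇒  (0, 0, 1, 0)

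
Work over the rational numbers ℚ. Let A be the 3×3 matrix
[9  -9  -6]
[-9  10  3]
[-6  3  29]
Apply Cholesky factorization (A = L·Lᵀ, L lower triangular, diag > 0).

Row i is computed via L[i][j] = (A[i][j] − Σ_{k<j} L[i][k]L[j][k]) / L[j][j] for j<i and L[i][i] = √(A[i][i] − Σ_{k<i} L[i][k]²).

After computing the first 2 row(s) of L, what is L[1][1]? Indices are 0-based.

Step 1: L[0][0] = √(9) = 3.
  L[1][0] = (-9) / L[0][0] = -3.
Step 2: L[1][1] = √(1) = 1.

L[1][1] = 1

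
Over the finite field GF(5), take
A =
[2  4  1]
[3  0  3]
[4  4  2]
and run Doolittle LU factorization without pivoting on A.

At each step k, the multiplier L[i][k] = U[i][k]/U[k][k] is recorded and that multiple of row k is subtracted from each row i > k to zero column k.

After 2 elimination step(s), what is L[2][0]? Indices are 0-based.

L[2][0] = 2

[col 0] pivot 2
  R1 -= 4*R0 → (0, 4, 4)  (L[1][0] := 4)
  R2 -= 2*R0 → (0, 1, 0)  (L[2][0] := 2)
[col 1] pivot 4
  R2 -= 4*R1 → (0, 0, 4)  (L[2][1] := 4)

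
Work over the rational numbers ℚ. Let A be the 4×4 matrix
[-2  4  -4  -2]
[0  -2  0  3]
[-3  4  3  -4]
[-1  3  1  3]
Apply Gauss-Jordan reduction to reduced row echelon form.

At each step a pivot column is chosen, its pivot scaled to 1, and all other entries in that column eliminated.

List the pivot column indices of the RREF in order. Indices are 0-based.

pivot columns: 0, 1, 2, 3

pivot(0,0)=-2: scale R0 → (1, -2, 2, 1)
  clear (2,0): R2 −= (-3)R0 → (0, -2, 9, -1)
  clear (3,0): R3 −= (-1)R0 → (0, 1, 3, 4)
pivot(1,1)=-2: scale R1 → (0, 1, 0, -3/2)
  clear (0,1): R0 −= (-2)R1 → (1, 0, 2, -2)
  clear (2,1): R2 −= (-2)R1 → (0, 0, 9, -4)
  clear (3,1): R3 −= (1)R1 → (0, 0, 3, 11/2)
pivot(2,2)=9: scale R2 → (0, 0, 1, -4/9)
  clear (0,2): R0 −= (2)R2 → (1, 0, 0, -10/9)
  clear (3,2): R3 −= (3)R2 → (0, 0, 0, 41/6)
pivot(3,3)=41/6: scale R3 → (0, 0, 0, 1)
  clear (0,3): R0 −= (-10/9)R3 → (1, 0, 0, 0)
  clear (1,3): R1 −= (-3/2)R3 → (0, 1, 0, 0)
  clear (2,3): R2 −= (-4/9)R3 → (0, 0, 1, 0)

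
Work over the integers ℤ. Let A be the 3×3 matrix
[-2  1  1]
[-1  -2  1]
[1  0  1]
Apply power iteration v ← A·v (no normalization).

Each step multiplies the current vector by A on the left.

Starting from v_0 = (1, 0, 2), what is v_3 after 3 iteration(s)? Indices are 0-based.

v_3 = (-4, -3, 7)

v_0 = (1, 0, 2).
v_1 = A·v_0 = (0, 1, 3).
v_2 = A·v_1 = (4, 1, 3).
v_3 = A·v_2 = (-4, -3, 7).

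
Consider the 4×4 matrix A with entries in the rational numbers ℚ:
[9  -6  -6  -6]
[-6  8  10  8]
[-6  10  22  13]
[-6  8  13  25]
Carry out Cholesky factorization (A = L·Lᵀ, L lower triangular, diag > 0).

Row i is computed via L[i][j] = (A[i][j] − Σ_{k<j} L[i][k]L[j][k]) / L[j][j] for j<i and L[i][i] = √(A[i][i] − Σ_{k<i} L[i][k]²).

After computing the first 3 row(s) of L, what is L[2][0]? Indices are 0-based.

L[2][0] = -2

Step 1: L[0][0] = √(9) = 3.
  L[1][0] = (-6) / L[0][0] = -2.
Step 2: L[1][1] = √(4) = 2.
  L[2][0] = (-6) / L[0][0] = -2.
  L[2][1] = (6) / L[1][1] = 3.
Step 3: L[2][2] = √(9) = 3.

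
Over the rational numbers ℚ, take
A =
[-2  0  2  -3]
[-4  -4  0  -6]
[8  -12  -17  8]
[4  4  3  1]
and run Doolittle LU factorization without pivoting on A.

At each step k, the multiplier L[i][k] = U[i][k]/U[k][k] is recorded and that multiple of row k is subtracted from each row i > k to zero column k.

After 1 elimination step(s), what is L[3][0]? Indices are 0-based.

k=0: U[0][0]=-2
  eliminate (1,0): mult=2, new row 1: (0, -4, -4, 0); set L[1][0]=2
  eliminate (2,0): mult=-4, new row 2: (0, -12, -9, -4); set L[2][0]=-4
  eliminate (3,0): mult=-2, new row 3: (0, 4, 7, -5); set L[3][0]=-2

L[3][0] = -2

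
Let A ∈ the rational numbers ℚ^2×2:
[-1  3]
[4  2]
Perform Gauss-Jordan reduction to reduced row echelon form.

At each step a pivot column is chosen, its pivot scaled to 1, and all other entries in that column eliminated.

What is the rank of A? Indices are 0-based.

rank = 2

pivot(0,0)=-1: scale R0 → (1, -3)
  clear (1,0): R1 −= (4)R0 → (0, 14)
pivot(1,1)=14: scale R1 → (0, 1)
  clear (0,1): R0 −= (-3)R1 → (1, 0)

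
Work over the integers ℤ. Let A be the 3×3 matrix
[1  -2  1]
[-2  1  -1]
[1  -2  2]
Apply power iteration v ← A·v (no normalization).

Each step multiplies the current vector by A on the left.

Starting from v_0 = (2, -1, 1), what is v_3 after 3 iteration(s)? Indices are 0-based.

v_3 = (96, -97, 125)

v_0 = (2, -1, 1).
v_1 = A·v_0 = (5, -6, 6).
v_2 = A·v_1 = (23, -22, 29).
v_3 = A·v_2 = (96, -97, 125).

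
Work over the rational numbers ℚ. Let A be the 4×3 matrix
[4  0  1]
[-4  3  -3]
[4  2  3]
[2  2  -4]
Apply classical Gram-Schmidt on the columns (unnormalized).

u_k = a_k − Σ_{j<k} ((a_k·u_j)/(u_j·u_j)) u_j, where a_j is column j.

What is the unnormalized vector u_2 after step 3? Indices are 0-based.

u_2 = (-7/13, 106/221, 609/221, -768/221)

Step 1: u_0 = a_0 = (4, -4, 4, 2).
Step 2: u_1 = a_1 − (0)·u_0 = (0, 3, 2, 2).
Step 3: u_2 = a_2 − (5/13)·u_0 − (-11/17)·u_1 = (-7/13, 106/221, 609/221, -768/221).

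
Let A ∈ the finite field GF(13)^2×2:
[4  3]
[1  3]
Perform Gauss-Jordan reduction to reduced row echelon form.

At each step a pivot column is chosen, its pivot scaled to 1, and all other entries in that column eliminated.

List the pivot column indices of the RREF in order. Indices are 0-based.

pivot(0,0)=4: scale R0 → (1, 4)
  clear (1,0): R1 −= (1)R0 → (0, 12)
pivot(1,1)=12: scale R1 → (0, 1)
  clear (0,1): R0 −= (4)R1 → (1, 0)

pivot columns: 0, 1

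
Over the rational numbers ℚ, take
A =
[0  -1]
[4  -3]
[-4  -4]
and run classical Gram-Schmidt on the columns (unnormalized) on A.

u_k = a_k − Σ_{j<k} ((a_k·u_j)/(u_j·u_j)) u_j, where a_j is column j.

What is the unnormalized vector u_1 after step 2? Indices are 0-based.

u_1 = (-1, -7/2, -7/2)

Step 1: u_0 = a_0 = (0, 4, -4).
Step 2: u_1 = a_1 − (1/8)·u_0 = (-1, -7/2, -7/2).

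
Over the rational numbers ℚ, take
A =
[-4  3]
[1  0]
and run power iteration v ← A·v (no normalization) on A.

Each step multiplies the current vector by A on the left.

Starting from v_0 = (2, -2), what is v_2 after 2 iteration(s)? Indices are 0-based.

v_0 = (2, -2).
v_1 = A·v_0 = (-14, 2).
v_2 = A·v_1 = (62, -14).

v_2 = (62, -14)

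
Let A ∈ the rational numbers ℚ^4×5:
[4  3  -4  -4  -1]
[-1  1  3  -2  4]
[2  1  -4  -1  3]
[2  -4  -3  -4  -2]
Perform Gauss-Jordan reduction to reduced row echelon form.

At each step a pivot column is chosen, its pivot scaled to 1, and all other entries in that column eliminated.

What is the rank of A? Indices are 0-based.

rank = 4

[1] R0 /= 4  ⇒  (1, 3/4, -1, -1, -1/4)
     R1 -= -1·R0  ⇒  (0, 7/4, 2, -3, 15/4)
     R2 -= 2·R0  ⇒  (0, -1/2, -2, 1, 7/2)
     R3 -= 2·R0  ⇒  (0, -11/2, -1, -2, -3/2)
[2] R1 /= 7/4  ⇒  (0, 1, 8/7, -12/7, 15/7)
     R0 -= 3/4·R1  ⇒  (1, 0, -13/7, 2/7, -13/7)
     R2 -= -1/2·R1  ⇒  (0, 0, -10/7, 1/7, 32/7)
     R3 -= -11/2·R1  ⇒  (0, 0, 37/7, -80/7, 72/7)
[3] R2 /= -10/7  ⇒  (0, 0, 1, -1/10, -16/5)
     R0 -= -13/7·R2  ⇒  (1, 0, 0, 1/10, -39/5)
     R1 -= 8/7·R2  ⇒  (0, 1, 0, -8/5, 29/5)
     R3 -= 37/7·R2  ⇒  (0, 0, 0, -109/10, 136/5)
[4] R3 /= -109/10  ⇒  (0, 0, 0, 1, -272/109)
     R0 -= 1/10·R3  ⇒  (1, 0, 0, 0, -823/109)
     R1 -= -8/5·R3  ⇒  (0, 1, 0, 0, 197/109)
     R2 -= -1/10·R3  ⇒  (0, 0, 1, 0, -376/109)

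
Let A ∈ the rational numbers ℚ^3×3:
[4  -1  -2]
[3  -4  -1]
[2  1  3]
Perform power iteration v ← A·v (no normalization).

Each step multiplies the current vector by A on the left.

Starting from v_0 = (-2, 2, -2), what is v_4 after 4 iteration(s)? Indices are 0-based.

v_0 = (-2, 2, -2).
v_1 = A·v_0 = (-6, -12, -8).
v_2 = A·v_1 = (4, 38, -48).
v_3 = A·v_2 = (74, -92, -98).
v_4 = A·v_3 = (584, 688, -238).

v_4 = (584, 688, -238)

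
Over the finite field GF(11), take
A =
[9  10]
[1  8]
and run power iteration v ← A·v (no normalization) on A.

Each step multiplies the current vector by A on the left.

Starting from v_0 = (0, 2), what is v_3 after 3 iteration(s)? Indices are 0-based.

v_0 = (0, 2).
v_1 = A·v_0 = (9, 5).
v_2 = A·v_1 = (10, 5).
v_3 = A·v_2 = (8, 6).

v_3 = (8, 6)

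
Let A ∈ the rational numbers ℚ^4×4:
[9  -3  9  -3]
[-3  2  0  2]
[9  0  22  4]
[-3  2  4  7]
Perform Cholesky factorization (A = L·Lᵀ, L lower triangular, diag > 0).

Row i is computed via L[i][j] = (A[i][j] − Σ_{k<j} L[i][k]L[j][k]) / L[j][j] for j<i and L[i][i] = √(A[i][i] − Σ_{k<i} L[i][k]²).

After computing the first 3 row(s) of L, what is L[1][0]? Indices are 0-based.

L[1][0] = -1

Step 1: L[0][0] = √(9) = 3.
  L[1][0] = (-3) / L[0][0] = -1.
Step 2: L[1][1] = √(1) = 1.
  L[2][0] = (9) / L[0][0] = 3.
  L[2][1] = (3) / L[1][1] = 3.
Step 3: L[2][2] = √(4) = 2.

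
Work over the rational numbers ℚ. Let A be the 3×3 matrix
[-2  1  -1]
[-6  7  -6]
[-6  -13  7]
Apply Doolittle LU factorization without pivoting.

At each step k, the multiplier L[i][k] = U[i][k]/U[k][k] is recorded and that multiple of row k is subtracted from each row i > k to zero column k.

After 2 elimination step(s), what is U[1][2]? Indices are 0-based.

[col 0] pivot -2
  R1 -= 3*R0 → (0, 4, -3)  (L[1][0] := 3)
  R2 -= 3*R0 → (0, -16, 10)  (L[2][0] := 3)
[col 1] pivot 4
  R2 -= -4*R1 → (0, 0, -2)  (L[2][1] := -4)

U[1][2] = -3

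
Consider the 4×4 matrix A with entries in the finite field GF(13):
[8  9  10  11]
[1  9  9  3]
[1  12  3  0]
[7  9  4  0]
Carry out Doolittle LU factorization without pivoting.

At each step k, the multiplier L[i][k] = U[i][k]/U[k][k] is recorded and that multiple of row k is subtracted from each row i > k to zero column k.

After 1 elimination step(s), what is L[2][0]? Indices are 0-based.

k=0: U[0][0]=8
  eliminate (1,0): mult=5, new row 1: (0, 3, 11, 0); set L[1][0]=5
  eliminate (2,0): mult=5, new row 2: (0, 6, 5, 10); set L[2][0]=5
  eliminate (3,0): mult=9, new row 3: (0, 6, 5, 5); set L[3][0]=9

L[2][0] = 5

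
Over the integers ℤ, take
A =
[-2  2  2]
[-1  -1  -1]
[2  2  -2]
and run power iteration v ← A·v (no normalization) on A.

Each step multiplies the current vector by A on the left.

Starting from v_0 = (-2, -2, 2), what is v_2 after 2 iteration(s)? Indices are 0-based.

v_2 = (-28, 6, 36)

v_0 = (-2, -2, 2).
v_1 = A·v_0 = (4, 2, -12).
v_2 = A·v_1 = (-28, 6, 36).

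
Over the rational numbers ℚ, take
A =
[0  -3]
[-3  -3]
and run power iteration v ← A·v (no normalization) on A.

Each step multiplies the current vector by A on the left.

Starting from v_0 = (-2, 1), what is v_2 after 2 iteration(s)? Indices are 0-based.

v_0 = (-2, 1).
v_1 = A·v_0 = (-3, 3).
v_2 = A·v_1 = (-9, 0).

v_2 = (-9, 0)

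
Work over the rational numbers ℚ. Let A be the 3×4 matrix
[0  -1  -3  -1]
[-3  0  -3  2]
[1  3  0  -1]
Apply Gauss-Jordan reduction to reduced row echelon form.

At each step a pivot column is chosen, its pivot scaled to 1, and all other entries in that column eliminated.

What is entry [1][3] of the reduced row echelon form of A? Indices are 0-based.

[1] R0 <-> R1
[1] R0 /= -3  ⇒  (1, 0, 1, -2/3)
     R2 -= 1·R0  ⇒  (0, 3, -1, -1/3)
[2] R1 /= -1  ⇒  (0, 1, 3, 1)
     R2 -= 3·R1  ⇒  (0, 0, -10, -10/3)
[3] R2 /= -10  ⇒  (0, 0, 1, 1/3)
     R0 -= 1·R2  ⇒  (1, 0, 0, -1)
     R1 -= 3·R2  ⇒  (0, 1, 0, 0)

M[1][3] = 0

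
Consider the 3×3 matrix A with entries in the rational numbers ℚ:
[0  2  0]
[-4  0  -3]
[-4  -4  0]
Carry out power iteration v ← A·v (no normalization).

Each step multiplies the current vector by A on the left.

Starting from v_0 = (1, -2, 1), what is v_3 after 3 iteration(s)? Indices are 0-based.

v_3 = (8, -76, 40)

v_0 = (1, -2, 1).
v_1 = A·v_0 = (-4, -7, 4).
v_2 = A·v_1 = (-14, 4, 44).
v_3 = A·v_2 = (8, -76, 40).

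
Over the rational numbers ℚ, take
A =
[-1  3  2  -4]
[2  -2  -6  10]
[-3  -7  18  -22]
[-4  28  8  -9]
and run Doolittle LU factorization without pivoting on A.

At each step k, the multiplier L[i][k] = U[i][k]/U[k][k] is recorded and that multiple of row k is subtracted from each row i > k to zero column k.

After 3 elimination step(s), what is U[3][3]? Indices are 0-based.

U[3][3] = 3

Step 1: pivot at (0,0) is -1.
  row1 ← row1 − (-2)·row0  ⇒  L[1][0]=-2, U row1=(0, 4, -2, 2)
  row2 ← row2 − (3)·row0  ⇒  L[2][0]=3, U row2=(0, -16, 12, -10)
  row3 ← row3 − (4)·row0  ⇒  L[3][0]=4, U row3=(0, 16, 0, 7)
Step 2: pivot at (1,1) is 4.
  row2 ← row2 − (-4)·row1  ⇒  L[2][1]=-4, U row2=(0, 0, 4, -2)
  row3 ← row3 − (4)·row1  ⇒  L[3][1]=4, U row3=(0, 0, 8, -1)
Step 3: pivot at (2,2) is 4.
  row3 ← row3 − (2)·row2  ⇒  L[3][2]=2, U row3=(0, 0, 0, 3)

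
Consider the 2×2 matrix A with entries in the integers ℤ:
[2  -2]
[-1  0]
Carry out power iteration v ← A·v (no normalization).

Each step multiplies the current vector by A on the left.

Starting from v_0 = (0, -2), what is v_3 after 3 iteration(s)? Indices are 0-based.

v_0 = (0, -2).
v_1 = A·v_0 = (4, 0).
v_2 = A·v_1 = (8, -4).
v_3 = A·v_2 = (24, -8).

v_3 = (24, -8)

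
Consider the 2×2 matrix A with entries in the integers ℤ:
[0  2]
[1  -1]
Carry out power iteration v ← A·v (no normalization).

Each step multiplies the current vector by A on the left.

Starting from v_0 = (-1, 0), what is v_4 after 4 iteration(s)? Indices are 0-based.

v_0 = (-1, 0).
v_1 = A·v_0 = (0, -1).
v_2 = A·v_1 = (-2, 1).
v_3 = A·v_2 = (2, -3).
v_4 = A·v_3 = (-6, 5).

v_4 = (-6, 5)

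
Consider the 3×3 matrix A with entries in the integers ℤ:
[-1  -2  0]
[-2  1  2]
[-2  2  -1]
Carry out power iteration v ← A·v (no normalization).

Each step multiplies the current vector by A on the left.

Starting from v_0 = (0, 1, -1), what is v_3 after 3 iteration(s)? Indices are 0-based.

v_0 = (0, 1, -1).
v_1 = A·v_0 = (-2, -1, 3).
v_2 = A·v_1 = (4, 9, -1).
v_3 = A·v_2 = (-22, -1, 11).

v_3 = (-22, -1, 11)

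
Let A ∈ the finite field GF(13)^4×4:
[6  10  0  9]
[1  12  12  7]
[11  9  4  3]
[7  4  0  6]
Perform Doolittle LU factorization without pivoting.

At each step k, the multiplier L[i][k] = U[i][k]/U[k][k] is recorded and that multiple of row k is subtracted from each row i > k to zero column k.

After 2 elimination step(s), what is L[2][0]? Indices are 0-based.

[col 0] pivot 6
  R1 -= 11*R0 → (0, 6, 12, 12)  (L[1][0] := 11)
  R2 -= 4*R0 → (0, 8, 4, 6)  (L[2][0] := 4)
  R3 -= 12*R0 → (0, 1, 0, 2)  (L[3][0] := 12)
[col 1] pivot 6
  R2 -= 10*R1 → (0, 0, 1, 3)  (L[2][1] := 10)
  R3 -= 11*R1 → (0, 0, 11, 0)  (L[3][1] := 11)

L[2][0] = 4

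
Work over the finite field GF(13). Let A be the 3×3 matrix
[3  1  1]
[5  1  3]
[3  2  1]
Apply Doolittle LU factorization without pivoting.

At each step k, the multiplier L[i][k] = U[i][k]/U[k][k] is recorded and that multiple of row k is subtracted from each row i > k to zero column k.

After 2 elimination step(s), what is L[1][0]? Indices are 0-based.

Step 1: pivot at (0,0) is 3.
  row1 ← row1 − (6)·row0  ⇒  L[1][0]=6, U row1=(0, 8, 10)
  row2 ← row2 − (1)·row0  ⇒  L[2][0]=1, U row2=(0, 1, 0)
Step 2: pivot at (1,1) is 8.
  row2 ← row2 − (5)·row1  ⇒  L[2][1]=5, U row2=(0, 0, 2)

L[1][0] = 6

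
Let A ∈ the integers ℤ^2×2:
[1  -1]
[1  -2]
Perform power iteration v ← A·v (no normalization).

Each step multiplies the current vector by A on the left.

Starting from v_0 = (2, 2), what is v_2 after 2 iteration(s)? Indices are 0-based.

v_2 = (2, 4)

v_0 = (2, 2).
v_1 = A·v_0 = (0, -2).
v_2 = A·v_1 = (2, 4).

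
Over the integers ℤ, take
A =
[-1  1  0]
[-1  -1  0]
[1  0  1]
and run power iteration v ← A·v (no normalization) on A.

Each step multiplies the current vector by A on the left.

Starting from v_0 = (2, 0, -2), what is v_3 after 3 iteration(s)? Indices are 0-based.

v_3 = (4, -4, -2)

v_0 = (2, 0, -2).
v_1 = A·v_0 = (-2, -2, 0).
v_2 = A·v_1 = (0, 4, -2).
v_3 = A·v_2 = (4, -4, -2).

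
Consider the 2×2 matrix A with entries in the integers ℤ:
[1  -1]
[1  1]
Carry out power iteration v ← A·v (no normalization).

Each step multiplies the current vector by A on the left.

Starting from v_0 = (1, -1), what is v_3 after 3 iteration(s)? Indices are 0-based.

v_0 = (1, -1).
v_1 = A·v_0 = (2, 0).
v_2 = A·v_1 = (2, 2).
v_3 = A·v_2 = (0, 4).

v_3 = (0, 4)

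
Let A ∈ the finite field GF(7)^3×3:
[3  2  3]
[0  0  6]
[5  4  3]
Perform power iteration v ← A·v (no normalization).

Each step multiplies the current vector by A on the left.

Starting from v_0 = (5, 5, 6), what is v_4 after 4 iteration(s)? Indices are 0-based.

v_4 = (5, 4, 1)

v_0 = (5, 5, 6).
v_1 = A·v_0 = (1, 1, 0).
v_2 = A·v_1 = (5, 0, 2).
v_3 = A·v_2 = (0, 5, 3).
v_4 = A·v_3 = (5, 4, 1).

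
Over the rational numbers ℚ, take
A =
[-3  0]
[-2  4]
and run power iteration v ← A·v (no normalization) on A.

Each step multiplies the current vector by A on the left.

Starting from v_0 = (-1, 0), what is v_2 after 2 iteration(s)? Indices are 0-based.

v_0 = (-1, 0).
v_1 = A·v_0 = (3, 2).
v_2 = A·v_1 = (-9, 2).

v_2 = (-9, 2)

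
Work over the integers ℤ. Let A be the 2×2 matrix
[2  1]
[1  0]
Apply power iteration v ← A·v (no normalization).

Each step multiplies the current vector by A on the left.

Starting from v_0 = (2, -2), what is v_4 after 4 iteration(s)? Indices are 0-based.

v_0 = (2, -2).
v_1 = A·v_0 = (2, 2).
v_2 = A·v_1 = (6, 2).
v_3 = A·v_2 = (14, 6).
v_4 = A·v_3 = (34, 14).

v_4 = (34, 14)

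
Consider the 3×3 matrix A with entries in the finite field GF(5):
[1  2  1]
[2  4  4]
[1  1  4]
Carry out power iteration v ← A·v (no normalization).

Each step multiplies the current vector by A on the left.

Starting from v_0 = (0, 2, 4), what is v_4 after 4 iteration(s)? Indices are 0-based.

v_4 = (0, 3, 2)

v_0 = (0, 2, 4).
v_1 = A·v_0 = (3, 4, 3).
v_2 = A·v_1 = (4, 4, 4).
v_3 = A·v_2 = (1, 0, 4).
v_4 = A·v_3 = (0, 3, 2).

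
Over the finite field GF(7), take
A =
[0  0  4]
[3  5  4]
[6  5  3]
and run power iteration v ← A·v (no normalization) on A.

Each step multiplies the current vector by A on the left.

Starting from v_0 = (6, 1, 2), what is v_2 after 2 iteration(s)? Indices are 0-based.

v_0 = (6, 1, 2).
v_1 = A·v_0 = (1, 3, 5).
v_2 = A·v_1 = (6, 3, 1).

v_2 = (6, 3, 1)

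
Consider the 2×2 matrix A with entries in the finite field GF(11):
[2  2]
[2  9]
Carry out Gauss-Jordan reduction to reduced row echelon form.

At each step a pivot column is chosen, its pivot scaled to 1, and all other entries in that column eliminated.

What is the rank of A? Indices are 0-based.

step 1: normalize row 0 (÷2) = (1, 1)
  row 1: subtract 2×row0 = (0, 7)
step 2: normalize row 1 (÷7) = (0, 1)
  row 0: subtract 1×row1 = (1, 0)

rank = 2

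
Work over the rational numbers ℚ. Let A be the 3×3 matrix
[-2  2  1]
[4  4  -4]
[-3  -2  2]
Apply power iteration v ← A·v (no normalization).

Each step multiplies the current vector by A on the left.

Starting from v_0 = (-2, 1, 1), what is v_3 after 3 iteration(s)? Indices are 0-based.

v_3 = (-1, -236, 142)

v_0 = (-2, 1, 1).
v_1 = A·v_0 = (7, -8, 6).
v_2 = A·v_1 = (-24, -28, 7).
v_3 = A·v_2 = (-1, -236, 142).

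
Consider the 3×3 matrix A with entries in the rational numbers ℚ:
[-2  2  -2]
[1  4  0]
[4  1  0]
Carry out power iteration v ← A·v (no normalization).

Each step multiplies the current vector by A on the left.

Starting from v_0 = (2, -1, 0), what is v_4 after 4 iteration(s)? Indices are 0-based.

v_4 = (-120, -212, 82)

v_0 = (2, -1, 0).
v_1 = A·v_0 = (-6, -2, 7).
v_2 = A·v_1 = (-6, -14, -26).
v_3 = A·v_2 = (36, -62, -38).
v_4 = A·v_3 = (-120, -212, 82).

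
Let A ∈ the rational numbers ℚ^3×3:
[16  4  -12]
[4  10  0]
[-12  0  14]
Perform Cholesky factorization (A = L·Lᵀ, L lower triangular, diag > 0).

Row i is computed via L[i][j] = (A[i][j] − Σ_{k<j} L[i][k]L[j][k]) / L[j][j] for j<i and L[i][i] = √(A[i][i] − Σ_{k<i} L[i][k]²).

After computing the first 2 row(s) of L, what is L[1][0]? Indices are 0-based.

L[1][0] = 1

Step 1: L[0][0] = √(16) = 4.
  L[1][0] = (4) / L[0][0] = 1.
Step 2: L[1][1] = √(9) = 3.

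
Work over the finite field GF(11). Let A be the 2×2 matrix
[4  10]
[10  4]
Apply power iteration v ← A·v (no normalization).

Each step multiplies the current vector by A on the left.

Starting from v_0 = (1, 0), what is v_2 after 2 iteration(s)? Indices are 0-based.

v_0 = (1, 0).
v_1 = A·v_0 = (4, 10).
v_2 = A·v_1 = (6, 3).

v_2 = (6, 3)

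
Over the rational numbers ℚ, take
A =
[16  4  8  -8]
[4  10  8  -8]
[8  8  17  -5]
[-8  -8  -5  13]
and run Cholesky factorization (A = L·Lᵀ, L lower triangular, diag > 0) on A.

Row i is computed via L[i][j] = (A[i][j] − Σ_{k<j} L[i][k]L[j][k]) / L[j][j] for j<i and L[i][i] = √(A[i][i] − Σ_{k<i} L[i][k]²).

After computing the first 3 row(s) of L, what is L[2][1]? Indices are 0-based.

Step 1: L[0][0] = √(16) = 4.
  L[1][0] = (4) / L[0][0] = 1.
Step 2: L[1][1] = √(9) = 3.
  L[2][0] = (8) / L[0][0] = 2.
  L[2][1] = (6) / L[1][1] = 2.
Step 3: L[2][2] = √(9) = 3.

L[2][1] = 2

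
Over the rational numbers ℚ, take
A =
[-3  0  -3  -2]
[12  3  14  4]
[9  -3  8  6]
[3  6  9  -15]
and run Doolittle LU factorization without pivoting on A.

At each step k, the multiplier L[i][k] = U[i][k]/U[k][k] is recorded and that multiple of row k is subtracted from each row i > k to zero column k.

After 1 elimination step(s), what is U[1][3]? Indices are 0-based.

k=0: U[0][0]=-3
  eliminate (1,0): mult=-4, new row 1: (0, 3, 2, -4); set L[1][0]=-4
  eliminate (2,0): mult=-3, new row 2: (0, -3, -1, 0); set L[2][0]=-3
  eliminate (3,0): mult=-1, new row 3: (0, 6, 6, -17); set L[3][0]=-1

U[1][3] = -4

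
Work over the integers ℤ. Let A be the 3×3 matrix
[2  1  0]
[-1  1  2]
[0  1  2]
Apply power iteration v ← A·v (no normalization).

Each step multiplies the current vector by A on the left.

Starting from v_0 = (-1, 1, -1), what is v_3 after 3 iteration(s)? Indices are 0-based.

v_0 = (-1, 1, -1).
v_1 = A·v_0 = (-1, 0, -1).
v_2 = A·v_1 = (-2, -1, -2).
v_3 = A·v_2 = (-5, -3, -5).

v_3 = (-5, -3, -5)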